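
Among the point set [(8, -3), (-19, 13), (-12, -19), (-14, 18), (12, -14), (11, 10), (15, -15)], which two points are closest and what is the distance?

Computing all pairwise distances among 7 points:

d((8, -3), (-19, 13)) = 31.3847
d((8, -3), (-12, -19)) = 25.6125
d((8, -3), (-14, 18)) = 30.4138
d((8, -3), (12, -14)) = 11.7047
d((8, -3), (11, 10)) = 13.3417
d((8, -3), (15, -15)) = 13.8924
d((-19, 13), (-12, -19)) = 32.7567
d((-19, 13), (-14, 18)) = 7.0711
d((-19, 13), (12, -14)) = 41.1096
d((-19, 13), (11, 10)) = 30.1496
d((-19, 13), (15, -15)) = 44.0454
d((-12, -19), (-14, 18)) = 37.054
d((-12, -19), (12, -14)) = 24.5153
d((-12, -19), (11, 10)) = 37.0135
d((-12, -19), (15, -15)) = 27.2947
d((-14, 18), (12, -14)) = 41.2311
d((-14, 18), (11, 10)) = 26.2488
d((-14, 18), (15, -15)) = 43.9318
d((12, -14), (11, 10)) = 24.0208
d((12, -14), (15, -15)) = 3.1623 <-- minimum
d((11, 10), (15, -15)) = 25.318

Closest pair: (12, -14) and (15, -15) with distance 3.1623

The closest pair is (12, -14) and (15, -15) with Euclidean distance 3.1623. For 7 points, brute-force pairwise comparison is shown above. For large n, the divide-and-conquer algorithm (sort by x, recurse on halves, check the dividing strip) achieves O(n log n).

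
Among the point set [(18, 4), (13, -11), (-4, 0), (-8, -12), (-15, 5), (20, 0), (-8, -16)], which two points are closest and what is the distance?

Computing all pairwise distances among 7 points:

d((18, 4), (13, -11)) = 15.8114
d((18, 4), (-4, 0)) = 22.3607
d((18, 4), (-8, -12)) = 30.5287
d((18, 4), (-15, 5)) = 33.0151
d((18, 4), (20, 0)) = 4.4721
d((18, 4), (-8, -16)) = 32.8024
d((13, -11), (-4, 0)) = 20.2485
d((13, -11), (-8, -12)) = 21.0238
d((13, -11), (-15, 5)) = 32.249
d((13, -11), (20, 0)) = 13.0384
d((13, -11), (-8, -16)) = 21.587
d((-4, 0), (-8, -12)) = 12.6491
d((-4, 0), (-15, 5)) = 12.083
d((-4, 0), (20, 0)) = 24.0
d((-4, 0), (-8, -16)) = 16.4924
d((-8, -12), (-15, 5)) = 18.3848
d((-8, -12), (20, 0)) = 30.4631
d((-8, -12), (-8, -16)) = 4.0 <-- minimum
d((-15, 5), (20, 0)) = 35.3553
d((-15, 5), (-8, -16)) = 22.1359
d((20, 0), (-8, -16)) = 32.249

Closest pair: (-8, -12) and (-8, -16) with distance 4.0

The closest pair is (-8, -12) and (-8, -16) with Euclidean distance 4.0. For 7 points, brute-force pairwise comparison is shown above. For large n, the divide-and-conquer algorithm (sort by x, recurse on halves, check the dividing strip) achieves O(n log n).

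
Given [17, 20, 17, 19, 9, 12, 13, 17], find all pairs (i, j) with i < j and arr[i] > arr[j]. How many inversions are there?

Finding inversions in [17, 20, 17, 19, 9, 12, 13, 17]:

(0, 4): arr[0]=17 > arr[4]=9
(0, 5): arr[0]=17 > arr[5]=12
(0, 6): arr[0]=17 > arr[6]=13
(1, 2): arr[1]=20 > arr[2]=17
(1, 3): arr[1]=20 > arr[3]=19
(1, 4): arr[1]=20 > arr[4]=9
(1, 5): arr[1]=20 > arr[5]=12
(1, 6): arr[1]=20 > arr[6]=13
(1, 7): arr[1]=20 > arr[7]=17
(2, 4): arr[2]=17 > arr[4]=9
(2, 5): arr[2]=17 > arr[5]=12
(2, 6): arr[2]=17 > arr[6]=13
(3, 4): arr[3]=19 > arr[4]=9
(3, 5): arr[3]=19 > arr[5]=12
(3, 6): arr[3]=19 > arr[6]=13
(3, 7): arr[3]=19 > arr[7]=17

Total inversions: 16

The array has 16 inversion(s): (0,4), (0,5), (0,6), (1,2), (1,3), (1,4), (1,5), (1,6), (1,7), (2,4), (2,5), (2,6), (3,4), (3,5), (3,6), (3,7). Each pair (i,j) satisfies i < j and arr[i] > arr[j].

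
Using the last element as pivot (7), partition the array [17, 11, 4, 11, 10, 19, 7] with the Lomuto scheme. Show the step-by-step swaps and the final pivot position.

Lomuto partition with pivot = 7:

Initial array: [17, 11, 4, 11, 10, 19, 7]

arr[0]=17 > 7: no swap
arr[1]=11 > 7: no swap
arr[2]=4 <= 7: swap with position 0, array becomes [4, 11, 17, 11, 10, 19, 7]
arr[3]=11 > 7: no swap
arr[4]=10 > 7: no swap
arr[5]=19 > 7: no swap

Place pivot at position 1: [4, 7, 17, 11, 10, 19, 11]
Pivot position: 1

After partitioning with pivot 7, the array becomes [4, 7, 17, 11, 10, 19, 11]. The pivot is placed at index 1. All elements to the left of the pivot are <= 7, and all elements to the right are > 7.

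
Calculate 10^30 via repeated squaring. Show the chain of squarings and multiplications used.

Computing 10^30 by squaring (build up from 10^1; each line after the first costs one multiplication):

10^1 = 10
10^2 = (10^1)^2 = 10^2 = 100
10^3 = 10 * 10^2 = 10 * 100 = 1000
10^6 = (10^3)^2 = 1000^2 = 1000000
10^7 = 10 * 10^6 = 10 * 1000000 = 10000000
10^14 = (10^7)^2 = 10000000^2 = 100000000000000
10^15 = 10 * 10^14 = 10 * 100000000000000 = 1000000000000000
10^30 = (10^15)^2 = 1000000000000000^2 = 1000000000000000000000000000000

Result: 1000000000000000000000000000000
Multiplications needed: 7 (7 lines after 10^1)

10^30 = 1000000000000000000000000000000. Using exponentiation by squaring, this requires 7 multiplications. The key idea: if the exponent is even, square the half-power; if odd, multiply by the base once.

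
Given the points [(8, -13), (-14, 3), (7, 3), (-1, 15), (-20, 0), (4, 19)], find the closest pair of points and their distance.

Computing all pairwise distances among 6 points:

d((8, -13), (-14, 3)) = 27.2029
d((8, -13), (7, 3)) = 16.0312
d((8, -13), (-1, 15)) = 29.4109
d((8, -13), (-20, 0)) = 30.8707
d((8, -13), (4, 19)) = 32.249
d((-14, 3), (7, 3)) = 21.0
d((-14, 3), (-1, 15)) = 17.6918
d((-14, 3), (-20, 0)) = 6.7082
d((-14, 3), (4, 19)) = 24.0832
d((7, 3), (-1, 15)) = 14.4222
d((7, 3), (-20, 0)) = 27.1662
d((7, 3), (4, 19)) = 16.2788
d((-1, 15), (-20, 0)) = 24.2074
d((-1, 15), (4, 19)) = 6.4031 <-- minimum
d((-20, 0), (4, 19)) = 30.6105

Closest pair: (-1, 15) and (4, 19) with distance 6.4031

The closest pair is (-1, 15) and (4, 19) with Euclidean distance 6.4031. For 6 points, brute-force pairwise comparison is shown above. For large n, the divide-and-conquer algorithm (sort by x, recurse on halves, check the dividing strip) achieves O(n log n).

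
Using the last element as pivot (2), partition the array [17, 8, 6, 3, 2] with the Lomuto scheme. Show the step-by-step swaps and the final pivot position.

Lomuto partition with pivot = 2:

Initial array: [17, 8, 6, 3, 2]

arr[0]=17 > 2: no swap
arr[1]=8 > 2: no swap
arr[2]=6 > 2: no swap
arr[3]=3 > 2: no swap

Place pivot at position 0: [2, 8, 6, 3, 17]
Pivot position: 0

After partitioning with pivot 2, the array becomes [2, 8, 6, 3, 17]. The pivot is placed at index 0. All elements to the left of the pivot are <= 2, and all elements to the right are > 2.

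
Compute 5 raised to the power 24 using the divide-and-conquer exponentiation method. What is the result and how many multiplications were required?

Computing 5^24 by squaring (build up from 5^1; each line after the first costs one multiplication):

5^1 = 5
5^2 = (5^1)^2 = 5^2 = 25
5^3 = 5 * 5^2 = 5 * 25 = 125
5^6 = (5^3)^2 = 125^2 = 15625
5^12 = (5^6)^2 = 15625^2 = 244140625
5^24 = (5^12)^2 = 244140625^2 = 59604644775390625

Result: 59604644775390625
Multiplications needed: 5 (5 lines after 5^1)

5^24 = 59604644775390625. Using exponentiation by squaring, this requires 5 multiplications. The key idea: if the exponent is even, square the half-power; if odd, multiply by the base once.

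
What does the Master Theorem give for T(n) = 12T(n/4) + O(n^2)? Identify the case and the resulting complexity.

Master Theorem for T(n) = 12T(n/4) + O(n^2):

a = 12, b = 4, c = 2
log_b(a) = log_4(12) = 1.7925

Case 3: c = 2 > log_4(12) = 1.7925
T(n) = O(n^2) = O(n^2)

For T(n) = 12T(n/4) + O(n^2): log_4(12) = 1.7925. This is Case 3 of the Master Theorem (c > log_b(a), work dominated by root), giving O(n^2).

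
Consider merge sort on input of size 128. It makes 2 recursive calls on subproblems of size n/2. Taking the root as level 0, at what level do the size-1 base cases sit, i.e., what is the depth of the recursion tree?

For divide and conquer with division factor 2:

Problem sizes at each level:
Level 0: 128
Level 1: 64
Level 2: 32
Level 3: 16
Level 4: 8
Level 5: 4
Level 6: 2
Level 7: 1

The root is level 0 and the size-1 base case is level 7 (the tree spans levels 0 through 7, i.e. 8 levels counting the root), so the depth is the number of divisions: log_2(128) = 7

The recursion tree depth is log_2(128) = 7. At each level, the problem size is divided by 2, so it takes 7 divisions to reduce to a base case of size 1. The algorithm makes 2 recursive calls at each level.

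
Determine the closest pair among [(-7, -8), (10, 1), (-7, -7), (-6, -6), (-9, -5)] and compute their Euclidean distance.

Computing all pairwise distances among 5 points:

d((-7, -8), (10, 1)) = 19.2354
d((-7, -8), (-7, -7)) = 1.0 <-- minimum
d((-7, -8), (-6, -6)) = 2.2361
d((-7, -8), (-9, -5)) = 3.6056
d((10, 1), (-7, -7)) = 18.7883
d((10, 1), (-6, -6)) = 17.4642
d((10, 1), (-9, -5)) = 19.9249
d((-7, -7), (-6, -6)) = 1.4142
d((-7, -7), (-9, -5)) = 2.8284
d((-6, -6), (-9, -5)) = 3.1623

Closest pair: (-7, -8) and (-7, -7) with distance 1.0

The closest pair is (-7, -8) and (-7, -7) with Euclidean distance 1.0. For 5 points, brute-force pairwise comparison is shown above. For large n, the divide-and-conquer algorithm (sort by x, recurse on halves, check the dividing strip) achieves O(n log n).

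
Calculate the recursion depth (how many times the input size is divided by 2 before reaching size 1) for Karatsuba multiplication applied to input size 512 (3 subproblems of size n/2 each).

For divide and conquer with division factor 2:

Problem sizes at each level:
Level 0: 512
Level 1: 256
Level 2: 128
Level 3: 64
Level 4: 32
Level 5: 16
Level 6: 8
Level 7: 4
Level 8: 2
Level 9: 1

The root is level 0 and the size-1 base case is level 9 (the tree spans levels 0 through 9, i.e. 10 levels counting the root), so the depth is the number of divisions: log_2(512) = 9

The recursion tree depth is log_2(512) = 9. At each level, the problem size is divided by 2, so it takes 9 divisions to reduce to a base case of size 1. The algorithm makes 3 recursive calls at each level.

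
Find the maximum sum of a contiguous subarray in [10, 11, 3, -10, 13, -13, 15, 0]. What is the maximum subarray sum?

Using Kadane's algorithm on [10, 11, 3, -10, 13, -13, 15, 0]:

Scanning through the array:
Position 1 (value 11): max_ending_here = 21, max_so_far = 21
Position 2 (value 3): max_ending_here = 24, max_so_far = 24
Position 3 (value -10): max_ending_here = 14, max_so_far = 24
Position 4 (value 13): max_ending_here = 27, max_so_far = 27
Position 5 (value -13): max_ending_here = 14, max_so_far = 27
Position 6 (value 15): max_ending_here = 29, max_so_far = 29
Position 7 (value 0): max_ending_here = 29, max_so_far = 29

Maximum subarray: [10, 11, 3, -10, 13, -13, 15]
Maximum sum: 29

The maximum subarray is [10, 11, 3, -10, 13, -13, 15] with sum 29. This subarray runs from index 0 to index 6.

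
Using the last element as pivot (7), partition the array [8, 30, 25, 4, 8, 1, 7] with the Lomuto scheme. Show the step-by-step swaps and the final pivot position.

Lomuto partition with pivot = 7:

Initial array: [8, 30, 25, 4, 8, 1, 7]

arr[0]=8 > 7: no swap
arr[1]=30 > 7: no swap
arr[2]=25 > 7: no swap
arr[3]=4 <= 7: swap with position 0, array becomes [4, 30, 25, 8, 8, 1, 7]
arr[4]=8 > 7: no swap
arr[5]=1 <= 7: swap with position 1, array becomes [4, 1, 25, 8, 8, 30, 7]

Place pivot at position 2: [4, 1, 7, 8, 8, 30, 25]
Pivot position: 2

After partitioning with pivot 7, the array becomes [4, 1, 7, 8, 8, 30, 25]. The pivot is placed at index 2. All elements to the left of the pivot are <= 7, and all elements to the right are > 7.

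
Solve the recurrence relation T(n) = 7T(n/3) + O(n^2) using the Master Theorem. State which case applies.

Master Theorem for T(n) = 7T(n/3) + O(n^2):

a = 7, b = 3, c = 2
log_b(a) = log_3(7) = 1.7712

Case 3: c = 2 > log_3(7) = 1.7712
T(n) = O(n^2) = O(n^2)

For T(n) = 7T(n/3) + O(n^2): log_3(7) = 1.7712. This is Case 3 of the Master Theorem (c > log_b(a), work dominated by root), giving O(n^2).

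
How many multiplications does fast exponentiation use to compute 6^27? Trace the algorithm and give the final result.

Computing 6^27 by squaring (build up from 6^1; each line after the first costs one multiplication):

6^1 = 6
6^2 = (6^1)^2 = 6^2 = 36
6^3 = 6 * 6^2 = 6 * 36 = 216
6^6 = (6^3)^2 = 216^2 = 46656
6^12 = (6^6)^2 = 46656^2 = 2176782336
6^13 = 6 * 6^12 = 6 * 2176782336 = 13060694016
6^26 = (6^13)^2 = 13060694016^2 = 170581728179578208256
6^27 = 6 * 6^26 = 6 * 170581728179578208256 = 1023490369077469249536

Result: 1023490369077469249536
Multiplications needed: 7 (7 lines after 6^1)

6^27 = 1023490369077469249536. Using exponentiation by squaring, this requires 7 multiplications. The key idea: if the exponent is even, square the half-power; if odd, multiply by the base once.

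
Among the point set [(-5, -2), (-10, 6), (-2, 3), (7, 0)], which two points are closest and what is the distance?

Computing all pairwise distances among 4 points:

d((-5, -2), (-10, 6)) = 9.434
d((-5, -2), (-2, 3)) = 5.831 <-- minimum
d((-5, -2), (7, 0)) = 12.1655
d((-10, 6), (-2, 3)) = 8.544
d((-10, 6), (7, 0)) = 18.0278
d((-2, 3), (7, 0)) = 9.4868

Closest pair: (-5, -2) and (-2, 3) with distance 5.831

The closest pair is (-5, -2) and (-2, 3) with Euclidean distance 5.831. For 4 points, brute-force pairwise comparison is shown above. For large n, the divide-and-conquer algorithm (sort by x, recurse on halves, check the dividing strip) achieves O(n log n).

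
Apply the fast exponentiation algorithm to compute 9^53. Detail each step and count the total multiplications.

Computing 9^53 by squaring (build up from 9^1; each line after the first costs one multiplication):

9^1 = 9
9^2 = (9^1)^2 = 9^2 = 81
9^3 = 9 * 9^2 = 9 * 81 = 729
9^6 = (9^3)^2 = 729^2 = 531441
9^12 = (9^6)^2 = 531441^2 = 282429536481
9^13 = 9 * 9^12 = 9 * 282429536481 = 2541865828329
9^26 = (9^13)^2 = 2541865828329^2 = 6461081889226673298932241
9^52 = (9^26)^2 = 6461081889226673298932241^2 = 41745579179292917813953351511015323088870709282081
9^53 = 9 * 9^52 = 9 * 41745579179292917813953351511015323088870709282081 = 375710212613636260325580163599137907799836383538729

Result: 375710212613636260325580163599137907799836383538729
Multiplications needed: 8 (8 lines after 9^1)

9^53 = 375710212613636260325580163599137907799836383538729. Using exponentiation by squaring, this requires 8 multiplications. The key idea: if the exponent is even, square the half-power; if odd, multiply by the base once.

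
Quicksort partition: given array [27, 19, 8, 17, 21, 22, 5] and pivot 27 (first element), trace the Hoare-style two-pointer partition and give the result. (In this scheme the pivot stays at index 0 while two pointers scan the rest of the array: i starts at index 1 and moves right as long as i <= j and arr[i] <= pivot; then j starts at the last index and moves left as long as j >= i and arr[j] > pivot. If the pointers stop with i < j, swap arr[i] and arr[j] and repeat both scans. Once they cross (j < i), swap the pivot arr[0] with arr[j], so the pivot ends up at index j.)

Hoare-style two-pointer partition with pivot = 27:

Initial array: [27, 19, 8, 17, 21, 22, 5]

Pointers start at i = 1, j = 6.
i ends at 7, j ends at 6: the pointers have crossed (j < i), so scanning stops.

Swap pivot arr[0] with arr[6] to place pivot at position 6: [5, 19, 8, 17, 21, 22, 27]
Pivot position: 6

After partitioning with pivot 27, the array becomes [5, 19, 8, 17, 21, 22, 27]. The pivot is placed at index 6. All elements to the left of the pivot are <= 27, and all elements to the right are > 27.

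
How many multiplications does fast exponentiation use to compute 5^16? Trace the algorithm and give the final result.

Computing 5^16 by squaring (build up from 5^1; each line after the first costs one multiplication):

5^1 = 5
5^2 = (5^1)^2 = 5^2 = 25
5^4 = (5^2)^2 = 25^2 = 625
5^8 = (5^4)^2 = 625^2 = 390625
5^16 = (5^8)^2 = 390625^2 = 152587890625

Result: 152587890625
Multiplications needed: 4 (4 lines after 5^1)

5^16 = 152587890625. Using exponentiation by squaring, this requires 4 multiplications. The key idea: if the exponent is even, square the half-power; if odd, multiply by the base once.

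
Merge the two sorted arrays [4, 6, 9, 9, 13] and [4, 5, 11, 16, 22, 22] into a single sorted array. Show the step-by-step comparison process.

Merging process:

Compare 4 vs 4: take 4 from left. Merged: [4]
Compare 6 vs 4: take 4 from right. Merged: [4, 4]
Compare 6 vs 5: take 5 from right. Merged: [4, 4, 5]
Compare 6 vs 11: take 6 from left. Merged: [4, 4, 5, 6]
Compare 9 vs 11: take 9 from left. Merged: [4, 4, 5, 6, 9]
Compare 9 vs 11: take 9 from left. Merged: [4, 4, 5, 6, 9, 9]
Compare 13 vs 11: take 11 from right. Merged: [4, 4, 5, 6, 9, 9, 11]
Compare 13 vs 16: take 13 from left. Merged: [4, 4, 5, 6, 9, 9, 11, 13]
Append remaining from right: [16, 22, 22]. Merged: [4, 4, 5, 6, 9, 9, 11, 13, 16, 22, 22]

Final merged array: [4, 4, 5, 6, 9, 9, 11, 13, 16, 22, 22]
Total comparisons: 8

The merged array is [4, 4, 5, 6, 9, 9, 11, 13, 16, 22, 22], requiring 8 comparisons. The merge step runs in O(n) time where n is the total number of elements.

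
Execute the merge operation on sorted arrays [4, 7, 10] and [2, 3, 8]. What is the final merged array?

Merging process:

Compare 4 vs 2: take 2 from right. Merged: [2]
Compare 4 vs 3: take 3 from right. Merged: [2, 3]
Compare 4 vs 8: take 4 from left. Merged: [2, 3, 4]
Compare 7 vs 8: take 7 from left. Merged: [2, 3, 4, 7]
Compare 10 vs 8: take 8 from right. Merged: [2, 3, 4, 7, 8]
Append remaining from left: [10]. Merged: [2, 3, 4, 7, 8, 10]

Final merged array: [2, 3, 4, 7, 8, 10]
Total comparisons: 5

The merged array is [2, 3, 4, 7, 8, 10], requiring 5 comparisons. The merge step runs in O(n) time where n is the total number of elements.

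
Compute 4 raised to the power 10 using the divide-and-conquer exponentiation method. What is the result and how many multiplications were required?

Computing 4^10 by squaring (build up from 4^1; each line after the first costs one multiplication):

4^1 = 4
4^2 = (4^1)^2 = 4^2 = 16
4^4 = (4^2)^2 = 16^2 = 256
4^5 = 4 * 4^4 = 4 * 256 = 1024
4^10 = (4^5)^2 = 1024^2 = 1048576

Result: 1048576
Multiplications needed: 4 (4 lines after 4^1)

4^10 = 1048576. Using exponentiation by squaring, this requires 4 multiplications. The key idea: if the exponent is even, square the half-power; if odd, multiply by the base once.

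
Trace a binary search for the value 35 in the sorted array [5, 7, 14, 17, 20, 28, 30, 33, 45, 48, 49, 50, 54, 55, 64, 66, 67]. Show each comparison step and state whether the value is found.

Binary search for 35 in [5, 7, 14, 17, 20, 28, 30, 33, 45, 48, 49, 50, 54, 55, 64, 66, 67]:

lo=0, hi=16, mid=8, arr[mid]=45 -> 45 > 35, search left half
lo=0, hi=7, mid=3, arr[mid]=17 -> 17 < 35, search right half
lo=4, hi=7, mid=5, arr[mid]=28 -> 28 < 35, search right half
lo=6, hi=7, mid=6, arr[mid]=30 -> 30 < 35, search right half
lo=7, hi=7, mid=7, arr[mid]=33 -> 33 < 35, search right half
lo=8 > hi=7, target 35 not found

Binary search determines that 35 is not in the array after 5 comparisons. The search space was exhausted without finding the target.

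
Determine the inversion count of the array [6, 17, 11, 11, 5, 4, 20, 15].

Finding inversions in [6, 17, 11, 11, 5, 4, 20, 15]:

(0, 4): arr[0]=6 > arr[4]=5
(0, 5): arr[0]=6 > arr[5]=4
(1, 2): arr[1]=17 > arr[2]=11
(1, 3): arr[1]=17 > arr[3]=11
(1, 4): arr[1]=17 > arr[4]=5
(1, 5): arr[1]=17 > arr[5]=4
(1, 7): arr[1]=17 > arr[7]=15
(2, 4): arr[2]=11 > arr[4]=5
(2, 5): arr[2]=11 > arr[5]=4
(3, 4): arr[3]=11 > arr[4]=5
(3, 5): arr[3]=11 > arr[5]=4
(4, 5): arr[4]=5 > arr[5]=4
(6, 7): arr[6]=20 > arr[7]=15

Total inversions: 13

The array has 13 inversion(s): (0,4), (0,5), (1,2), (1,3), (1,4), (1,5), (1,7), (2,4), (2,5), (3,4), (3,5), (4,5), (6,7). Each pair (i,j) satisfies i < j and arr[i] > arr[j].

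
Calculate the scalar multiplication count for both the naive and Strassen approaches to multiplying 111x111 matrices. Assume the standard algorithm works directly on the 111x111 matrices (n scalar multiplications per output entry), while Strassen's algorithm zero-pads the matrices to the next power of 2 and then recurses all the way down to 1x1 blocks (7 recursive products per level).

Matrix multiplication for 111x111 matrices:

Strassen's algorithm requires power-of-2 dimensions. Pad 111x111 to 128x128 (next power of 2).

Standard algorithm: 111^3 = 1367631 multiplications
Strassen's algorithm: 7^(log2(128)) = 7^7 = 823543 multiplications
Savings: 1367631 - 823543 = 544088 multiplications

Standard: 1367631 multiplications (111^3). Strassen: 823543 multiplications (7^7, after padding to 128x128). Strassen reduces 8 recursive multiplications to 7 at each level.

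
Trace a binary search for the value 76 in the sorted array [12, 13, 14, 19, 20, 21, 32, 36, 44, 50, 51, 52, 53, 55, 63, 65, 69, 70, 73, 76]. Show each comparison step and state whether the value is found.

Binary search for 76 in [12, 13, 14, 19, 20, 21, 32, 36, 44, 50, 51, 52, 53, 55, 63, 65, 69, 70, 73, 76]:

lo=0, hi=19, mid=9, arr[mid]=50 -> 50 < 76, search right half
lo=10, hi=19, mid=14, arr[mid]=63 -> 63 < 76, search right half
lo=15, hi=19, mid=17, arr[mid]=70 -> 70 < 76, search right half
lo=18, hi=19, mid=18, arr[mid]=73 -> 73 < 76, search right half
lo=19, hi=19, mid=19, arr[mid]=76 -> Found target at index 19!

Binary search finds 76 at index 19 after 5 comparisons. The search repeatedly halves the search space by comparing with the middle element.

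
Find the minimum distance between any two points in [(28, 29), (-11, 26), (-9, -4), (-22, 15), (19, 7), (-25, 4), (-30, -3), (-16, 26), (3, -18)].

Computing all pairwise distances among 9 points:

d((28, 29), (-11, 26)) = 39.1152
d((28, 29), (-9, -4)) = 49.5782
d((28, 29), (-22, 15)) = 51.923
d((28, 29), (19, 7)) = 23.7697
d((28, 29), (-25, 4)) = 58.6003
d((28, 29), (-30, -3)) = 66.242
d((28, 29), (-16, 26)) = 44.1022
d((28, 29), (3, -18)) = 53.2353
d((-11, 26), (-9, -4)) = 30.0666
d((-11, 26), (-22, 15)) = 15.5563
d((-11, 26), (19, 7)) = 35.5106
d((-11, 26), (-25, 4)) = 26.0768
d((-11, 26), (-30, -3)) = 34.6699
d((-11, 26), (-16, 26)) = 5.0 <-- minimum
d((-11, 26), (3, -18)) = 46.1736
d((-9, -4), (-22, 15)) = 23.0217
d((-9, -4), (19, 7)) = 30.0832
d((-9, -4), (-25, 4)) = 17.8885
d((-9, -4), (-30, -3)) = 21.0238
d((-9, -4), (-16, 26)) = 30.8058
d((-9, -4), (3, -18)) = 18.4391
d((-22, 15), (19, 7)) = 41.7732
d((-22, 15), (-25, 4)) = 11.4018
d((-22, 15), (-30, -3)) = 19.6977
d((-22, 15), (-16, 26)) = 12.53
d((-22, 15), (3, -18)) = 41.4005
d((19, 7), (-25, 4)) = 44.1022
d((19, 7), (-30, -3)) = 50.01
d((19, 7), (-16, 26)) = 39.8246
d((19, 7), (3, -18)) = 29.6816
d((-25, 4), (-30, -3)) = 8.6023
d((-25, 4), (-16, 26)) = 23.7697
d((-25, 4), (3, -18)) = 35.609
d((-30, -3), (-16, 26)) = 32.2025
d((-30, -3), (3, -18)) = 36.2491
d((-16, 26), (3, -18)) = 47.927

Closest pair: (-11, 26) and (-16, 26) with distance 5.0

The closest pair is (-11, 26) and (-16, 26) with Euclidean distance 5.0. For 9 points, brute-force pairwise comparison is shown above. For large n, the divide-and-conquer algorithm (sort by x, recurse on halves, check the dividing strip) achieves O(n log n).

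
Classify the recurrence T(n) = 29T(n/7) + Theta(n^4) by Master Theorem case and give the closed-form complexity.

Master Theorem for T(n) = 29T(n/7) + O(n^4):

a = 29, b = 7, c = 4
log_b(a) = log_7(29) = 1.7304

Case 3: c = 4 > log_7(29) = 1.7304
T(n) = O(n^4) = O(n^4)

For T(n) = 29T(n/7) + O(n^4): log_7(29) = 1.7304. This is Case 3 of the Master Theorem (c > log_b(a), work dominated by root), giving O(n^4).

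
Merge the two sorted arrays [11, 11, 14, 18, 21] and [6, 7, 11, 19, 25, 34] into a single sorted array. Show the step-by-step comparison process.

Merging process:

Compare 11 vs 6: take 6 from right. Merged: [6]
Compare 11 vs 7: take 7 from right. Merged: [6, 7]
Compare 11 vs 11: take 11 from left. Merged: [6, 7, 11]
Compare 11 vs 11: take 11 from left. Merged: [6, 7, 11, 11]
Compare 14 vs 11: take 11 from right. Merged: [6, 7, 11, 11, 11]
Compare 14 vs 19: take 14 from left. Merged: [6, 7, 11, 11, 11, 14]
Compare 18 vs 19: take 18 from left. Merged: [6, 7, 11, 11, 11, 14, 18]
Compare 21 vs 19: take 19 from right. Merged: [6, 7, 11, 11, 11, 14, 18, 19]
Compare 21 vs 25: take 21 from left. Merged: [6, 7, 11, 11, 11, 14, 18, 19, 21]
Append remaining from right: [25, 34]. Merged: [6, 7, 11, 11, 11, 14, 18, 19, 21, 25, 34]

Final merged array: [6, 7, 11, 11, 11, 14, 18, 19, 21, 25, 34]
Total comparisons: 9

The merged array is [6, 7, 11, 11, 11, 14, 18, 19, 21, 25, 34], requiring 9 comparisons. The merge step runs in O(n) time where n is the total number of elements.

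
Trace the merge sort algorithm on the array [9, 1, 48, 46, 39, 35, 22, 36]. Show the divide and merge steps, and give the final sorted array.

Merge sort trace:

Split: [9, 1, 48, 46, 39, 35, 22, 36] -> [9, 1, 48, 46] and [39, 35, 22, 36]
  Split: [9, 1, 48, 46] -> [9, 1] and [48, 46]
    Split: [9, 1] -> [9] and [1]
    Merge: [9] + [1] -> [1, 9]
    Split: [48, 46] -> [48] and [46]
    Merge: [48] + [46] -> [46, 48]
  Merge: [1, 9] + [46, 48] -> [1, 9, 46, 48]
  Split: [39, 35, 22, 36] -> [39, 35] and [22, 36]
    Split: [39, 35] -> [39] and [35]
    Merge: [39] + [35] -> [35, 39]
    Split: [22, 36] -> [22] and [36]
    Merge: [22] + [36] -> [22, 36]
  Merge: [35, 39] + [22, 36] -> [22, 35, 36, 39]
Merge: [1, 9, 46, 48] + [22, 35, 36, 39] -> [1, 9, 22, 35, 36, 39, 46, 48]

Final sorted array: [1, 9, 22, 35, 36, 39, 46, 48]

The merge sort proceeds by recursively splitting the array and merging sorted halves.
After all merges, the sorted array is [1, 9, 22, 35, 36, 39, 46, 48].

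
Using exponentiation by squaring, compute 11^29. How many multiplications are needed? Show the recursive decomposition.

Computing 11^29 by squaring (build up from 11^1; each line after the first costs one multiplication):

11^1 = 11
11^2 = (11^1)^2 = 11^2 = 121
11^3 = 11 * 11^2 = 11 * 121 = 1331
11^6 = (11^3)^2 = 1331^2 = 1771561
11^7 = 11 * 11^6 = 11 * 1771561 = 19487171
11^14 = (11^7)^2 = 19487171^2 = 379749833583241
11^28 = (11^14)^2 = 379749833583241^2 = 144209936106499234037676064081
11^29 = 11 * 11^28 = 11 * 144209936106499234037676064081 = 1586309297171491574414436704891

Result: 1586309297171491574414436704891
Multiplications needed: 7 (7 lines after 11^1)

11^29 = 1586309297171491574414436704891. Using exponentiation by squaring, this requires 7 multiplications. The key idea: if the exponent is even, square the half-power; if odd, multiply by the base once.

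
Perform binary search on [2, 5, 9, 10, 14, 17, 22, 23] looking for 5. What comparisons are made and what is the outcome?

Binary search for 5 in [2, 5, 9, 10, 14, 17, 22, 23]:

lo=0, hi=7, mid=3, arr[mid]=10 -> 10 > 5, search left half
lo=0, hi=2, mid=1, arr[mid]=5 -> Found target at index 1!

Binary search finds 5 at index 1 after 2 comparisons. The search repeatedly halves the search space by comparing with the middle element.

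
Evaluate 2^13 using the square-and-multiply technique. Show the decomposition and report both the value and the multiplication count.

Computing 2^13 by squaring (build up from 2^1; each line after the first costs one multiplication):

2^1 = 2
2^2 = (2^1)^2 = 2^2 = 4
2^3 = 2 * 2^2 = 2 * 4 = 8
2^6 = (2^3)^2 = 8^2 = 64
2^12 = (2^6)^2 = 64^2 = 4096
2^13 = 2 * 2^12 = 2 * 4096 = 8192

Result: 8192
Multiplications needed: 5 (5 lines after 2^1)

2^13 = 8192. Using exponentiation by squaring, this requires 5 multiplications. The key idea: if the exponent is even, square the half-power; if odd, multiply by the base once.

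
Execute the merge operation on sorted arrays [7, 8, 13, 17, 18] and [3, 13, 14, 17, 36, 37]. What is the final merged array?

Merging process:

Compare 7 vs 3: take 3 from right. Merged: [3]
Compare 7 vs 13: take 7 from left. Merged: [3, 7]
Compare 8 vs 13: take 8 from left. Merged: [3, 7, 8]
Compare 13 vs 13: take 13 from left. Merged: [3, 7, 8, 13]
Compare 17 vs 13: take 13 from right. Merged: [3, 7, 8, 13, 13]
Compare 17 vs 14: take 14 from right. Merged: [3, 7, 8, 13, 13, 14]
Compare 17 vs 17: take 17 from left. Merged: [3, 7, 8, 13, 13, 14, 17]
Compare 18 vs 17: take 17 from right. Merged: [3, 7, 8, 13, 13, 14, 17, 17]
Compare 18 vs 36: take 18 from left. Merged: [3, 7, 8, 13, 13, 14, 17, 17, 18]
Append remaining from right: [36, 37]. Merged: [3, 7, 8, 13, 13, 14, 17, 17, 18, 36, 37]

Final merged array: [3, 7, 8, 13, 13, 14, 17, 17, 18, 36, 37]
Total comparisons: 9

The merged array is [3, 7, 8, 13, 13, 14, 17, 17, 18, 36, 37], requiring 9 comparisons. The merge step runs in O(n) time where n is the total number of elements.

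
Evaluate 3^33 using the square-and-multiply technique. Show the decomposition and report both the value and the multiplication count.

Computing 3^33 by squaring (build up from 3^1; each line after the first costs one multiplication):

3^1 = 3
3^2 = (3^1)^2 = 3^2 = 9
3^4 = (3^2)^2 = 9^2 = 81
3^8 = (3^4)^2 = 81^2 = 6561
3^16 = (3^8)^2 = 6561^2 = 43046721
3^32 = (3^16)^2 = 43046721^2 = 1853020188851841
3^33 = 3 * 3^32 = 3 * 1853020188851841 = 5559060566555523

Result: 5559060566555523
Multiplications needed: 6 (6 lines after 3^1)

3^33 = 5559060566555523. Using exponentiation by squaring, this requires 6 multiplications. The key idea: if the exponent is even, square the half-power; if odd, multiply by the base once.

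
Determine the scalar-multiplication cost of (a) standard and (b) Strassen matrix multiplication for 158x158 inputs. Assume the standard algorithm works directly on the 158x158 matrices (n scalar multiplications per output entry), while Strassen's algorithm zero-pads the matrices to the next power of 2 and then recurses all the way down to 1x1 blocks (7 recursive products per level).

Matrix multiplication for 158x158 matrices:

Strassen's algorithm requires power-of-2 dimensions. Pad 158x158 to 256x256 (next power of 2).

Standard algorithm: 158^3 = 3944312 multiplications
Strassen's algorithm: 7^(log2(256)) = 7^8 = 5764801 multiplications
Difference: 3944312 - 5764801 = -1820489 (Strassen uses MORE here due to padding overhead — for small or just-over-power-of-2 n, padding can outweigh the per-level savings)

Standard: 3944312 multiplications (158^3). Strassen: 5764801 multiplications (7^8, after padding to 256x256). Strassen reduces 8 recursive multiplications to 7 at each level.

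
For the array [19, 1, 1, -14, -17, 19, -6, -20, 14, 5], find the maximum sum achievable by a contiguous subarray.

Using Kadane's algorithm on [19, 1, 1, -14, -17, 19, -6, -20, 14, 5]:

Scanning through the array:
Position 1 (value 1): max_ending_here = 20, max_so_far = 20
Position 2 (value 1): max_ending_here = 21, max_so_far = 21
Position 3 (value -14): max_ending_here = 7, max_so_far = 21
Position 4 (value -17): max_ending_here = -10, max_so_far = 21
Position 5 (value 19): max_ending_here = 19, max_so_far = 21
Position 6 (value -6): max_ending_here = 13, max_so_far = 21
Position 7 (value -20): max_ending_here = -7, max_so_far = 21
Position 8 (value 14): max_ending_here = 14, max_so_far = 21
Position 9 (value 5): max_ending_here = 19, max_so_far = 21

Maximum subarray: [19, 1, 1]
Maximum sum: 21

The maximum subarray is [19, 1, 1] with sum 21. This subarray runs from index 0 to index 2.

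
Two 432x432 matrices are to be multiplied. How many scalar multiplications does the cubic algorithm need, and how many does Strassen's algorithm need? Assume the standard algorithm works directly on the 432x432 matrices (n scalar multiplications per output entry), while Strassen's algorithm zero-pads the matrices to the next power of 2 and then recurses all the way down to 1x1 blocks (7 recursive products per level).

Matrix multiplication for 432x432 matrices:

Strassen's algorithm requires power-of-2 dimensions. Pad 432x432 to 512x512 (next power of 2).

Standard algorithm: 432^3 = 80621568 multiplications
Strassen's algorithm: 7^(log2(512)) = 7^9 = 40353607 multiplications
Savings: 80621568 - 40353607 = 40267961 multiplications

Standard: 80621568 multiplications (432^3). Strassen: 40353607 multiplications (7^9, after padding to 512x512). Strassen reduces 8 recursive multiplications to 7 at each level.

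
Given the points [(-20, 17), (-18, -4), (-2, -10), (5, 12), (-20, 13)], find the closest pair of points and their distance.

Computing all pairwise distances among 5 points:

d((-20, 17), (-18, -4)) = 21.095
d((-20, 17), (-2, -10)) = 32.45
d((-20, 17), (5, 12)) = 25.4951
d((-20, 17), (-20, 13)) = 4.0 <-- minimum
d((-18, -4), (-2, -10)) = 17.088
d((-18, -4), (5, 12)) = 28.0179
d((-18, -4), (-20, 13)) = 17.1172
d((-2, -10), (5, 12)) = 23.0868
d((-2, -10), (-20, 13)) = 29.2062
d((5, 12), (-20, 13)) = 25.02

Closest pair: (-20, 17) and (-20, 13) with distance 4.0

The closest pair is (-20, 17) and (-20, 13) with Euclidean distance 4.0. For 5 points, brute-force pairwise comparison is shown above. For large n, the divide-and-conquer algorithm (sort by x, recurse on halves, check the dividing strip) achieves O(n log n).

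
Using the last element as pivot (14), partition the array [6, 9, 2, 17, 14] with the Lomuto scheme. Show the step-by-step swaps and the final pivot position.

Lomuto partition with pivot = 14:

Initial array: [6, 9, 2, 17, 14]

arr[0]=6 <= 14: swap with position 0, array becomes [6, 9, 2, 17, 14]
arr[1]=9 <= 14: swap with position 1, array becomes [6, 9, 2, 17, 14]
arr[2]=2 <= 14: swap with position 2, array becomes [6, 9, 2, 17, 14]
arr[3]=17 > 14: no swap

Place pivot at position 3: [6, 9, 2, 14, 17]
Pivot position: 3

After partitioning with pivot 14, the array becomes [6, 9, 2, 14, 17]. The pivot is placed at index 3. All elements to the left of the pivot are <= 14, and all elements to the right are > 14.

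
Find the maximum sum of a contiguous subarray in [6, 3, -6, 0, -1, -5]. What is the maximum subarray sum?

Using Kadane's algorithm on [6, 3, -6, 0, -1, -5]:

Scanning through the array:
Position 1 (value 3): max_ending_here = 9, max_so_far = 9
Position 2 (value -6): max_ending_here = 3, max_so_far = 9
Position 3 (value 0): max_ending_here = 3, max_so_far = 9
Position 4 (value -1): max_ending_here = 2, max_so_far = 9
Position 5 (value -5): max_ending_here = -3, max_so_far = 9

Maximum subarray: [6, 3]
Maximum sum: 9

The maximum subarray is [6, 3] with sum 9. This subarray runs from index 0 to index 1.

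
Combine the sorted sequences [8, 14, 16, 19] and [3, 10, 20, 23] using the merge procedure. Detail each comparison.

Merging process:

Compare 8 vs 3: take 3 from right. Merged: [3]
Compare 8 vs 10: take 8 from left. Merged: [3, 8]
Compare 14 vs 10: take 10 from right. Merged: [3, 8, 10]
Compare 14 vs 20: take 14 from left. Merged: [3, 8, 10, 14]
Compare 16 vs 20: take 16 from left. Merged: [3, 8, 10, 14, 16]
Compare 19 vs 20: take 19 from left. Merged: [3, 8, 10, 14, 16, 19]
Append remaining from right: [20, 23]. Merged: [3, 8, 10, 14, 16, 19, 20, 23]

Final merged array: [3, 8, 10, 14, 16, 19, 20, 23]
Total comparisons: 6

The merged array is [3, 8, 10, 14, 16, 19, 20, 23], requiring 6 comparisons. The merge step runs in O(n) time where n is the total number of elements.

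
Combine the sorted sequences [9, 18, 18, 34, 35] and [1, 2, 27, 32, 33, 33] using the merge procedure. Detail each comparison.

Merging process:

Compare 9 vs 1: take 1 from right. Merged: [1]
Compare 9 vs 2: take 2 from right. Merged: [1, 2]
Compare 9 vs 27: take 9 from left. Merged: [1, 2, 9]
Compare 18 vs 27: take 18 from left. Merged: [1, 2, 9, 18]
Compare 18 vs 27: take 18 from left. Merged: [1, 2, 9, 18, 18]
Compare 34 vs 27: take 27 from right. Merged: [1, 2, 9, 18, 18, 27]
Compare 34 vs 32: take 32 from right. Merged: [1, 2, 9, 18, 18, 27, 32]
Compare 34 vs 33: take 33 from right. Merged: [1, 2, 9, 18, 18, 27, 32, 33]
Compare 34 vs 33: take 33 from right. Merged: [1, 2, 9, 18, 18, 27, 32, 33, 33]
Append remaining from left: [34, 35]. Merged: [1, 2, 9, 18, 18, 27, 32, 33, 33, 34, 35]

Final merged array: [1, 2, 9, 18, 18, 27, 32, 33, 33, 34, 35]
Total comparisons: 9

The merged array is [1, 2, 9, 18, 18, 27, 32, 33, 33, 34, 35], requiring 9 comparisons. The merge step runs in O(n) time where n is the total number of elements.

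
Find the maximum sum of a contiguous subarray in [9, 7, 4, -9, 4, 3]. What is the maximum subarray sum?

Using Kadane's algorithm on [9, 7, 4, -9, 4, 3]:

Scanning through the array:
Position 1 (value 7): max_ending_here = 16, max_so_far = 16
Position 2 (value 4): max_ending_here = 20, max_so_far = 20
Position 3 (value -9): max_ending_here = 11, max_so_far = 20
Position 4 (value 4): max_ending_here = 15, max_so_far = 20
Position 5 (value 3): max_ending_here = 18, max_so_far = 20

Maximum subarray: [9, 7, 4]
Maximum sum: 20

The maximum subarray is [9, 7, 4] with sum 20. This subarray runs from index 0 to index 2.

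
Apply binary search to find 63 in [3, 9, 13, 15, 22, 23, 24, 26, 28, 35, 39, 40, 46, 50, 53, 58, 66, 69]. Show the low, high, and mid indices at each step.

Binary search for 63 in [3, 9, 13, 15, 22, 23, 24, 26, 28, 35, 39, 40, 46, 50, 53, 58, 66, 69]:

lo=0, hi=17, mid=8, arr[mid]=28 -> 28 < 63, search right half
lo=9, hi=17, mid=13, arr[mid]=50 -> 50 < 63, search right half
lo=14, hi=17, mid=15, arr[mid]=58 -> 58 < 63, search right half
lo=16, hi=17, mid=16, arr[mid]=66 -> 66 > 63, search left half
lo=16 > hi=15, target 63 not found

Binary search determines that 63 is not in the array after 4 comparisons. The search space was exhausted without finding the target.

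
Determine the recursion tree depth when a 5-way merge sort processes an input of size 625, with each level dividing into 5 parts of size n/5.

For divide and conquer with division factor 5:

Problem sizes at each level:
Level 0: 625
Level 1: 125
Level 2: 25
Level 3: 5
Level 4: 1

The root is level 0 and the size-1 base case is level 4 (the tree spans levels 0 through 4, i.e. 5 levels counting the root), so the depth is the number of divisions: log_5(625) = 4

The recursion tree depth is log_5(625) = 4. At each level, the problem size is divided by 5, so it takes 4 divisions to reduce to a base case of size 1. The algorithm makes 5 recursive calls at each level.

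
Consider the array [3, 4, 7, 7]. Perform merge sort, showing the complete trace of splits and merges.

Merge sort trace:

Split: [3, 4, 7, 7] -> [3, 4] and [7, 7]
  Split: [3, 4] -> [3] and [4]
  Merge: [3] + [4] -> [3, 4]
  Split: [7, 7] -> [7] and [7]
  Merge: [7] + [7] -> [7, 7]
Merge: [3, 4] + [7, 7] -> [3, 4, 7, 7]

Final sorted array: [3, 4, 7, 7]

The merge sort proceeds by recursively splitting the array and merging sorted halves.
After all merges, the sorted array is [3, 4, 7, 7].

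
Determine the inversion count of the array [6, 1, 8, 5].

Finding inversions in [6, 1, 8, 5]:

(0, 1): arr[0]=6 > arr[1]=1
(0, 3): arr[0]=6 > arr[3]=5
(2, 3): arr[2]=8 > arr[3]=5

Total inversions: 3

The array has 3 inversion(s): (0,1), (0,3), (2,3). Each pair (i,j) satisfies i < j and arr[i] > arr[j].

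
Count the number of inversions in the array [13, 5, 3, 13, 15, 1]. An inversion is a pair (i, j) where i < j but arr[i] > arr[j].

Finding inversions in [13, 5, 3, 13, 15, 1]:

(0, 1): arr[0]=13 > arr[1]=5
(0, 2): arr[0]=13 > arr[2]=3
(0, 5): arr[0]=13 > arr[5]=1
(1, 2): arr[1]=5 > arr[2]=3
(1, 5): arr[1]=5 > arr[5]=1
(2, 5): arr[2]=3 > arr[5]=1
(3, 5): arr[3]=13 > arr[5]=1
(4, 5): arr[4]=15 > arr[5]=1

Total inversions: 8

The array has 8 inversion(s): (0,1), (0,2), (0,5), (1,2), (1,5), (2,5), (3,5), (4,5). Each pair (i,j) satisfies i < j and arr[i] > arr[j].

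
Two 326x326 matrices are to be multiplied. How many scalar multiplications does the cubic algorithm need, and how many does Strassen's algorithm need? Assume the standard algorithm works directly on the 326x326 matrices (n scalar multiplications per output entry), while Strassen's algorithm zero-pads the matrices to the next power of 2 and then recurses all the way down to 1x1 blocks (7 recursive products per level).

Matrix multiplication for 326x326 matrices:

Strassen's algorithm requires power-of-2 dimensions. Pad 326x326 to 512x512 (next power of 2).

Standard algorithm: 326^3 = 34645976 multiplications
Strassen's algorithm: 7^(log2(512)) = 7^9 = 40353607 multiplications
Difference: 34645976 - 40353607 = -5707631 (Strassen uses MORE here due to padding overhead — for small or just-over-power-of-2 n, padding can outweigh the per-level savings)

Standard: 34645976 multiplications (326^3). Strassen: 40353607 multiplications (7^9, after padding to 512x512). Strassen reduces 8 recursive multiplications to 7 at each level.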